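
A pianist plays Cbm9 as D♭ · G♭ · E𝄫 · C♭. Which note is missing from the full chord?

B𝄫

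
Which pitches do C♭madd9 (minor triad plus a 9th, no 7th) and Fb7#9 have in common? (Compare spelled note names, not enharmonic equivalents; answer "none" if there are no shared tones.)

C♭madd9 = C♭, E𝄫, G♭, D♭.
Fb7#9 = F♭, A♭, C♭, E𝄫, G.
Shared: C♭, E𝄫.

C♭, E𝄫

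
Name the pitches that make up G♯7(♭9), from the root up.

Root G#, quality dominant seventh flat nine:
- root: G#
- major 3rd: B#
- perfect 5th: D#
- minor 7th: F#
- minor 9th: A

G# B# D# F# A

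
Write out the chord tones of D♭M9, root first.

Db, F, Ab, C, Eb

D♭M9: major ninth on Db.
root → Db
3rd (major 3rd) → F
5th (perfect 5th) → Ab
7th (major 7th) → C
9th (major 9th) → Eb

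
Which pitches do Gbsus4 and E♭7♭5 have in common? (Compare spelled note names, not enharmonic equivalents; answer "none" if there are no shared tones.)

Gbsus4: G♭ C♭ D♭
E♭7♭5: E♭ G B𝄫 D♭
Common to both → D♭.

D♭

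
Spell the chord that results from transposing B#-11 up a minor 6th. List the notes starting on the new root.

G♯  B  D♯  F♯  A♯  C♯

B♯ up a minor 6th → G♯. New chord: G♯ minor eleventh.
G♯ — root
B — minor 3rd
D♯ — perfect 5th
F♯ — minor 7th
A♯ — major 9th
C♯ — perfect 11th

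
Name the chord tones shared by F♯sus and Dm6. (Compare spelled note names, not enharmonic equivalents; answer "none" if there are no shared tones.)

B

F♯sus: F# B C#
Dm6: D F A B
Common to both → B.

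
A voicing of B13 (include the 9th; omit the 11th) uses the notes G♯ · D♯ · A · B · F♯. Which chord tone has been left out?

B13 = B, D♯, F♯, A, C♯, G♯. The voicing lacks the 9th (major 9th), C♯.

C♯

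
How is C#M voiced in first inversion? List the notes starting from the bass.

E#, G#, C#

In root position, C#M is C#–E#–G#.
First inversion puts the third (E#) in the bass.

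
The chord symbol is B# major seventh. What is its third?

B# major seventh is built on B-sharp; its 3rd is a major 3rd above the root.
A third above B uses the letter D, and the major 3rd above B-sharp is D-double-sharp.

D-double-sharp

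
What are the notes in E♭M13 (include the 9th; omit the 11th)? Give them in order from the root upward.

Root Eb, quality major thirteenth:
root → Eb
3rd (major 3rd) → G
5th (perfect 5th) → Bb
7th (major 7th) → D
9th (major 9th) → F
13th (major 13th) → C

Eb – G – Bb – D – F – C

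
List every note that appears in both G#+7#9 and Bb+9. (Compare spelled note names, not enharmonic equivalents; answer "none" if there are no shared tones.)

F#

G#+7#9 = G#, B#, D##, F#, A##.
Bb+9 = Bb, D, F#, Ab, C.
Shared: F#.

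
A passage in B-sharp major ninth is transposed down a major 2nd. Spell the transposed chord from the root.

A major 2nd down from B# is A#, so the new chord is A# major ninth.
- root: A#
- major 3rd: C##
- perfect 5th: E#
- major 7th: G##
- major 9th: B#

A# – C## – E# – G## – B#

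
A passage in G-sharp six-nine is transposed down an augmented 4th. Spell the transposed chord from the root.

D, F-sharp, A, B, E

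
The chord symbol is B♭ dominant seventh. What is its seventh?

Root of B♭ dominant seventh = B-flat. The 7th is a minor 7th: B-flat up a minor 7th → A-flat.

A-flat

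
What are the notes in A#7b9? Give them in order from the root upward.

A♯ C𝄪 E♯ G♯ B

A#7b9 is a dominant seventh flat nine built on A♯.
- root: A♯
- major 3rd: C𝄪
- perfect 5th: E♯
- minor 7th: G♯
- minor 9th: B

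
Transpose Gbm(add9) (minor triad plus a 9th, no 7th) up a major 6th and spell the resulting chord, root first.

Eb Gb Bb F

A major 6th up from Gb is Eb, so the new chord is Eb minor added-ninth.
- root: Eb
- minor 3rd: Gb
- perfect 5th: Bb
- major 9th: F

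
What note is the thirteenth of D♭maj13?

D♭maj13 is built on Db; its 13th is a major 13th above the root.
A sixth above D uses the letter B, and the major 13th above Db is Bb.

Bb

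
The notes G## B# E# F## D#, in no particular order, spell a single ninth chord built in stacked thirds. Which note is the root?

E#

Stacking in thirds gives E# – G## – B# – D# – F##, so E# is the root — E# dominant ninth.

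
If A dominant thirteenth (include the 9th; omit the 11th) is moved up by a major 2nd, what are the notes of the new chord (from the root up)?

B – D-sharp – F-sharp – A – C-sharp – G-sharp

Transposed root: A → B (major 2nd up). So we spell B dominant thirteenth:
- root: B
- major 3rd: D-sharp
- perfect 5th: F-sharp
- minor 7th: A
- major 9th: C-sharp
- major 13th: G-sharp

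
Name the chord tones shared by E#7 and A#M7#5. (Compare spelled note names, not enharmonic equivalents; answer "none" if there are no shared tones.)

G##

E#7: E# G## B# D#
A#M7#5: A# C## E## G##
Common to both → G##.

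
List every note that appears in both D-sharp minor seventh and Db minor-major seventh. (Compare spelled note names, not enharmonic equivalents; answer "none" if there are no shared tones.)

none

D-sharp minor seventh: D-sharp F-sharp A-sharp C-sharp
Db minor-major seventh: D-flat F-flat A-flat C
Common to both → none.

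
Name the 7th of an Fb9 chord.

Ebb

Root of Fb9 = Fb. The 7th is a minor 7th: Fb up a minor 7th → Ebb.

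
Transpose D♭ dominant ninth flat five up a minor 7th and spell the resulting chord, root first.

Cb Eb Gbb Bbb Db

Transposed root: Db → Cb (minor 7th up). So we spell Cb dominant ninth flat five:
Root: Cb
Major 3rd (3rd): Eb
Diminished 5th (5th): Gbb
Minor 7th (7th): Bbb
Major 9th (9th): Db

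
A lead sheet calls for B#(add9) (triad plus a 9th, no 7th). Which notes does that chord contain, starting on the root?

B#(add9) is an added-ninth built on B#.
- root: B#
- major 3rd: D##
- perfect 5th: F##
- major 9th: C##

B#  D##  F##  C##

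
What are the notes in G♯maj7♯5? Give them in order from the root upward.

G♯ – B♯ – D𝄪 – F𝄪

G♯maj7♯5 is an augmented major seventh built on G♯.
root → G♯
3rd (major 3rd) → B♯
5th (augmented 5th) → D𝄪
7th (major 7th) → F𝄪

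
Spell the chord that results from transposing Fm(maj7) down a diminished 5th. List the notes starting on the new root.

B  D  F#  A#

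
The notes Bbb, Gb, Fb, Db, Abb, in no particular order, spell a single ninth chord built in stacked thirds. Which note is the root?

Gb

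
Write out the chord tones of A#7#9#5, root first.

Root A#, quality dominant seventh sharp nine sharp five:
- root: A#
- major 3rd: C##
- augmented 5th: E##
- minor 7th: G#
- augmented 9th: B##

A# C## E## G# B##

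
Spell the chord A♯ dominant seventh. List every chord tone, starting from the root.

Root A-sharp, quality dominant seventh:
Root: A-sharp
Major 3rd (3rd): C-double-sharp
Perfect 5th (5th): E-sharp
Minor 7th (7th): G-sharp

A-sharp, C-double-sharp, E-sharp, G-sharp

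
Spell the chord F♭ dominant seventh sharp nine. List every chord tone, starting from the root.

F♭ dominant seventh sharp nine is a dominant seventh sharp nine built on F-flat.
- root: F-flat
- major 3rd: A-flat
- perfect 5th: C-flat
- minor 7th: E-double-flat
- augmented 9th: G

F-flat, A-flat, C-flat, E-double-flat, G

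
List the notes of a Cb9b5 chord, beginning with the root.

Root Cb, quality dominant ninth flat five:
Cb — root
Eb — major 3rd
Gbb — diminished 5th
Bbb — minor 7th
Db — major 9th

Cb Eb Gbb Bbb Db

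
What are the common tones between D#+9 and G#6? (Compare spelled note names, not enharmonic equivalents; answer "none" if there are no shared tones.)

D# E#

D#+9 = D#, F##, A##, C#, E#.
G#6 = G#, B#, D#, E#.
Shared: D#, E#.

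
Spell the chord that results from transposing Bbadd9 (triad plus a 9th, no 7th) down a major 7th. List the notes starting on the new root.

Cb – Eb – Gb – Db

A major 7th down from Bb is Cb, so the new chord is Cb added-ninth.
Root: Cb
Major 3rd (3rd): Eb
Perfect 5th (5th): Gb
Major 9th (9th): Db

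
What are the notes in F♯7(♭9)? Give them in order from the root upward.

Root F#, quality dominant seventh flat nine:
F# — root
A# — major 3rd
C# — perfect 5th
E — minor 7th
G — minor 9th

F#, A#, C#, E, G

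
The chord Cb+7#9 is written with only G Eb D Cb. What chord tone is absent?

Bbb

Cb+7#9 = Cb, Eb, G, Bbb, D. The voicing lacks the 7th (minor 7th), Bbb.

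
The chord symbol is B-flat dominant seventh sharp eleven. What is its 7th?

A♭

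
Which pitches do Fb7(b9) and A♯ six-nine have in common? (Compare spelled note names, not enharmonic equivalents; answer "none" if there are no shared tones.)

none

Fb7(b9) = Fb, Ab, Cb, Ebb, Gbb.
A♯ six-nine = A#, C##, E#, F##, B#.
Shared: none.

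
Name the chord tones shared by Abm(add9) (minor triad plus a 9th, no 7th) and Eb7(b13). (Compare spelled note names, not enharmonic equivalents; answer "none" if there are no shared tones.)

C♭, E♭, B♭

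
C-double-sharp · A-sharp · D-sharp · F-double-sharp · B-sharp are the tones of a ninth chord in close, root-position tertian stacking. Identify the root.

Stacking in thirds gives B-sharp – D-sharp – F-double-sharp – A-sharp – C-double-sharp, so B-sharp is the root — B-sharp minor ninth.

B-sharp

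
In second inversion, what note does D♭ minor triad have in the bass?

D♭ minor triad in root position is D♭–F♭–A♭.
Second inversion places the fifth in the bass, which is A♭.

A♭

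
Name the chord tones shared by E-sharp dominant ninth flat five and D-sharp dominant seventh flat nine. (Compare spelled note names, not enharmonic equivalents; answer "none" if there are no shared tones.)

D-sharp  F-double-sharp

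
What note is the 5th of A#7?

E#

Root of A#7 = A#. The 5th is a perfect 5th: A# up a perfect 5th → E#.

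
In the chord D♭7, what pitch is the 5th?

Ab

D♭7 is built on Db; its 5th is a perfect 5th above the root.
A fifth above D uses the letter A, and the perfect 5th above Db is Ab.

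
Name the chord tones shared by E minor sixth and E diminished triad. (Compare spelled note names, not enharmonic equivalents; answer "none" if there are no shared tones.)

E, G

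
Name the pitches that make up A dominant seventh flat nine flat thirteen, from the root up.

A, C-sharp, E, G, B-flat, F

A dominant seventh flat nine flat thirteen is a dominant seventh flat nine flat thirteen built on A.
- root: A
- major 3rd: C-sharp
- perfect 5th: E
- minor 7th: G
- minor 9th: B-flat
- minor 13th: F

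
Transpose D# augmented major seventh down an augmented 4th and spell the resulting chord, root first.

D# down an augmented 4th → A. New chord: A augmented major seventh.
Root: A
Major 3rd (3rd): C#
Augmented 5th (5th): E#
Major 7th (7th): G#

A C# E# G#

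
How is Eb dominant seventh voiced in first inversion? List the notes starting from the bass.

Eb dominant seventh = Eb–G–Bb–Db; first inversion → third (G) lowest.

G – Bb – Db – Eb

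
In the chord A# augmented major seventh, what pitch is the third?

C##

A# augmented major seventh is built on A#; its 3rd is a major 3rd above the root.
A third above A uses the letter C, and the major 3rd above A# is C##.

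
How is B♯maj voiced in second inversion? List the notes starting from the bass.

F##  B#  D##

B♯maj = B#–D##–F##; second inversion → fifth (F##) lowest.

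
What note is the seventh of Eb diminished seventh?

Eb diminished seventh is built on Eb; its 7th is a diminished 7th above the root.
A seventh above E uses the letter D, and the diminished 7th above Eb is Dbb.

Dbb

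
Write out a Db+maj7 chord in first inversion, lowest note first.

F  A  C  Db

Db+maj7 = Db–F–A–C; first inversion → third (F) lowest.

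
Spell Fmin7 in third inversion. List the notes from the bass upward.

Eb, F, Ab, C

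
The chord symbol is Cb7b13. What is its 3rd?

E♭

Root of Cb7b13 = C♭. The 3rd is a major 3rd: C♭ up a major 3rd → E♭.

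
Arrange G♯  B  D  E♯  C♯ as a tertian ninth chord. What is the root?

C♯

Arranged so that each adjacent pair is a third by letter name: C♯ – E♯ – G♯ – B – D.
The bottom of that stack, C♯, is the root (this is C♯ dominant seventh flat nine).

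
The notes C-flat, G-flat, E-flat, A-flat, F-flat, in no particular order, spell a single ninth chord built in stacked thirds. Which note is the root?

F-flat

Arranged so that each adjacent pair is a third by letter name: F-flat – A-flat – C-flat – E-flat – G-flat.
The bottom of that stack, F-flat, is the root (this is F-flat major ninth).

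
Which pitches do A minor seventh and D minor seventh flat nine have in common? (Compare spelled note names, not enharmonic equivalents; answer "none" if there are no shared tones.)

A minor seventh: A C E G
D minor seventh flat nine: D F A C Eb
Common to both → A, C.

A  C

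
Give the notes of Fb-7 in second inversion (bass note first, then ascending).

Fb-7 = Fb–Abb–Cb–Ebb; second inversion → fifth (Cb) lowest.

Cb, Ebb, Fb, Abb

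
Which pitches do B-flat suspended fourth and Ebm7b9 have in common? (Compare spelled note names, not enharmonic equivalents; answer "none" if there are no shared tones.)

Bb  Eb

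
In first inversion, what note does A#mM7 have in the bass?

A#mM7 in root position is A♯–C♯–E♯–G𝄪.
First inversion places the third in the bass, which is C♯.

C♯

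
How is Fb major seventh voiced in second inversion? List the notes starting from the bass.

Cb, Eb, Fb, Ab

In root position, Fb major seventh is Fb–Ab–Cb–Eb.
Second inversion puts the fifth (Cb) in the bass.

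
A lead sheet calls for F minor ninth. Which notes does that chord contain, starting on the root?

F minor ninth is a minor ninth built on F.
- root: F
- minor 3rd: Ab
- perfect 5th: C
- minor 7th: Eb
- major 9th: G

F Ab C Eb G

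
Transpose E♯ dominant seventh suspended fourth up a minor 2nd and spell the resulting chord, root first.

F# – B – C# – E

A minor 2nd up from E# is F#, so the new chord is F# dominant seventh suspended fourth.
Root: F#
Perfect 4th (4th): B
Perfect 5th (5th): C#
Minor 7th (7th): E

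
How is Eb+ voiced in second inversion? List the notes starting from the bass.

B, Eb, G

In root position, Eb+ is Eb–G–B.
Second inversion puts the fifth (B) in the bass.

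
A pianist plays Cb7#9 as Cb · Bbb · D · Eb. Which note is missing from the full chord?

Gb

The full Cb7#9 chord is Cb, Eb, Gb, Bbb, D.
Comparing with the voicing, the perfect 5th (5th) — Gb — is absent.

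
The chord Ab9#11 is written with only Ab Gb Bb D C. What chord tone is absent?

The full Ab9#11 chord is Ab, C, Eb, Gb, Bb, D.
Comparing with the voicing, the perfect 5th (5th) — Eb — is absent.

Eb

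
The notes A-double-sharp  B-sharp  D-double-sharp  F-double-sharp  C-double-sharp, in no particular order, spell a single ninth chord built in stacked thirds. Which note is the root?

Arranged so that each adjacent pair is a third by letter name: B-sharp – D-double-sharp – F-double-sharp – A-double-sharp – C-double-sharp.
The bottom of that stack, B-sharp, is the root (this is B-sharp major ninth).

B-sharp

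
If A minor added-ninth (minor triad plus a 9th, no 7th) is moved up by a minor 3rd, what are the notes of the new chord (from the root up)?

C, E-flat, G, D

Transposed root: A → C (minor 3rd up). So we spell C minor added-ninth:
Root: C
Minor 3rd (3rd): E-flat
Perfect 5th (5th): G
Major 9th (9th): D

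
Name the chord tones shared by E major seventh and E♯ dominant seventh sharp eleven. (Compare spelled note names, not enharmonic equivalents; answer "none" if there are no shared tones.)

E major seventh: E G# B D#
E♯ dominant seventh sharp eleven: E# G## B# D# A##
Common to both → D#.

D#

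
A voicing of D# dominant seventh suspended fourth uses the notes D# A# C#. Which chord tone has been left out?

G#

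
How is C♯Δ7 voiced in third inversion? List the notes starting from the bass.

C♯Δ7 = C#–E#–G#–B#; third inversion → seventh (B#) lowest.

B#  C#  E#  G#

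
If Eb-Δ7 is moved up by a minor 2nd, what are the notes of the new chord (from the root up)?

A minor 2nd up from Eb is Fb, so the new chord is Fb minor-major seventh.
- root: Fb
- minor 3rd: Abb
- perfect 5th: Cb
- major 7th: Eb

Fb Abb Cb Eb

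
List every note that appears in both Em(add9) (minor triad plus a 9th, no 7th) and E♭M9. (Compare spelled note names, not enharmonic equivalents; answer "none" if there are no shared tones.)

Em(add9): E G B F#
E♭M9: Eb G Bb D F
Common to both → G.

G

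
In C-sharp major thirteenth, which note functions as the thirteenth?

C-sharp major thirteenth is built on C-sharp; its 13th is a major 13th above the root.
A sixth above C uses the letter A, and the major 13th above C-sharp is A-sharp.

A-sharp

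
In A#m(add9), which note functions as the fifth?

Root of A#m(add9) = A#. The 5th is a perfect 5th: A# up a perfect 5th → E#.

E#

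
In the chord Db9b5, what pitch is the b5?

Abb

Root of Db9b5 = Db. The 5th is a diminished 5th: Db up a diminished 5th → Abb.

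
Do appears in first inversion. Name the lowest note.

F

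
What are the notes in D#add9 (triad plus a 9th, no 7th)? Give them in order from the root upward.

D# F## A# E#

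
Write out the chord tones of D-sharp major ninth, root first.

D-sharp major ninth: major ninth on D#.
- root: D#
- major 3rd: F##
- perfect 5th: A#
- major 7th: C##
- major 9th: E#

D# – F## – A# – C## – E#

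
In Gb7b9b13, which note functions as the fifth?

D♭

Gb7b9b13 is built on G♭; its 5th is a perfect 5th above the root.
A fifth above G uses the letter D, and the perfect 5th above G♭ is D♭.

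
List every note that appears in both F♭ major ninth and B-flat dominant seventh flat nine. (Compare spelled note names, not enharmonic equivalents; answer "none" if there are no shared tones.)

F♭ major ninth = Fb, Ab, Cb, Eb, Gb.
B-flat dominant seventh flat nine = Bb, D, F, Ab, Cb.
Shared: Ab, Cb.

Ab, Cb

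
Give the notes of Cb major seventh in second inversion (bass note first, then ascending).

Gb Bb Cb Eb

Cb major seventh = Cb–Eb–Gb–Bb; second inversion → fifth (Gb) lowest.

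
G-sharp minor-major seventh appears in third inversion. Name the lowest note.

F##

G-sharp minor-major seventh in root position is G#–B–D#–F##.
Third inversion places the seventh in the bass, which is F##.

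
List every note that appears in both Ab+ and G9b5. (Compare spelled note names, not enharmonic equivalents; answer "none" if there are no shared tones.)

none

Ab+ = Ab, C, E.
G9b5 = G, B, Db, F, A.
Shared: none.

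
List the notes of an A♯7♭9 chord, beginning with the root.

A# C## E# G# B

A♯7♭9 is a dominant seventh flat nine built on A#.
Root: A#
Major 3rd (3rd): C##
Perfect 5th (5th): E#
Minor 7th (7th): G#
Minor 9th (9th): B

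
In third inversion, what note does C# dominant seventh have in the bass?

C# dominant seventh = C#–E#–G#–B. Third inversion → seventh in the bass = B.

B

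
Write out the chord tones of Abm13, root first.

Ab Cb Eb Gb Bb Db F

Root Ab, quality minor thirteenth:
Root: Ab
Minor 3rd (3rd): Cb
Perfect 5th (5th): Eb
Minor 7th (7th): Gb
Major 9th (9th): Bb
Perfect 11th (11th): Db
Major 13th (13th): F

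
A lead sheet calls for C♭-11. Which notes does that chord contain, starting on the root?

C♭-11: minor eleventh on Cb.
- root: Cb
- minor 3rd: Ebb
- perfect 5th: Gb
- minor 7th: Bbb
- major 9th: Db
- perfect 11th: Fb

Cb  Ebb  Gb  Bbb  Db  Fb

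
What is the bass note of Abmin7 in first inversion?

C♭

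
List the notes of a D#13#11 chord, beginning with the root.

D#, F##, A#, C#, E#, G##, B#

D#13#11: dominant thirteenth sharp eleven on D#.
root → D#
3rd (major 3rd) → F##
5th (perfect 5th) → A#
7th (minor 7th) → C#
9th (major 9th) → E#
11th (augmented 11th) → G##
13th (major 13th) → B#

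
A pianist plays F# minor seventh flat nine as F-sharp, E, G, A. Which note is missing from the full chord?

C-sharp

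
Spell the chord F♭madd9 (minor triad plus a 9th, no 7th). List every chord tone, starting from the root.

F♭madd9: minor added-ninth on Fb.
- root: Fb
- minor 3rd: Abb
- perfect 5th: Cb
- major 9th: Gb

Fb Abb Cb Gb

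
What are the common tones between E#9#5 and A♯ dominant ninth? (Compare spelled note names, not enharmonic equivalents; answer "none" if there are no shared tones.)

E#9#5: E# G## B## D# F##
A♯ dominant ninth: A# C## E# G# B#
Common to both → E#.

E#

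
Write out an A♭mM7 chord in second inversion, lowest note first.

A♭mM7 = Ab–Cb–Eb–G; second inversion → fifth (Eb) lowest.

Eb G Ab Cb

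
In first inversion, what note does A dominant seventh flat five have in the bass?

C-sharp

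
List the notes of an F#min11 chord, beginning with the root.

F♯ – A – C♯ – E – G♯ – B

F#min11 is a minor eleventh built on F♯.
- root: F♯
- minor 3rd: A
- perfect 5th: C♯
- minor 7th: E
- major 9th: G♯
- perfect 11th: B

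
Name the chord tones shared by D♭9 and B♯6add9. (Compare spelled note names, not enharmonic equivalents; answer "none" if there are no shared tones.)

none

D♭9: Db F Ab Cb Eb
B♯6add9: B# D## F## G## C##
Common to both → none.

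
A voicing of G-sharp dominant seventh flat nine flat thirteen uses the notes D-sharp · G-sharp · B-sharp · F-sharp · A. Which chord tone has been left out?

E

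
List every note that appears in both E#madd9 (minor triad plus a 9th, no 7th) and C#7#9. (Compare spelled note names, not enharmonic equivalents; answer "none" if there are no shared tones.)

E#  G#

E#madd9: E# G# B# F##
C#7#9: C# E# G# B D##
Common to both → E#, G#.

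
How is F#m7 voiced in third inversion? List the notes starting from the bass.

F#m7 = F#–A–C#–E; third inversion → seventh (E) lowest.

E – F# – A – C#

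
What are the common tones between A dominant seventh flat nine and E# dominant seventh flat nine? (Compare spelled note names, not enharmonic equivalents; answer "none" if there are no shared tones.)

none

A dominant seventh flat nine = A, C-sharp, E, G, B-flat.
E# dominant seventh flat nine = E-sharp, G-double-sharp, B-sharp, D-sharp, F-sharp.
Shared: none.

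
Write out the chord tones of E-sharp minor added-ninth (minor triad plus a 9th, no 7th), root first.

E-sharp  G-sharp  B-sharp  F-double-sharp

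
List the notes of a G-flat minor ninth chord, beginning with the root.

G-flat minor ninth is a minor ninth built on G-flat.
- root: G-flat
- minor 3rd: B-double-flat
- perfect 5th: D-flat
- minor 7th: F-flat
- major 9th: A-flat

G-flat B-double-flat D-flat F-flat A-flat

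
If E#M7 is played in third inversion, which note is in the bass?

E#M7 in root position is E#–G##–B#–D##.
Third inversion places the seventh in the bass, which is D##.

D##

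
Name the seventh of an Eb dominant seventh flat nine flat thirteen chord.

D-flat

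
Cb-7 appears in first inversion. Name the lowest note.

Ebb

Cb-7 = Cb–Ebb–Gb–Bbb. First inversion → third in the bass = Ebb.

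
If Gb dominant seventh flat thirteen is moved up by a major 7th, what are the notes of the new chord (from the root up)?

G-flat up a major 7th → F. New chord: F dominant seventh flat thirteen.
F — root
A — major 3rd
C — perfect 5th
E-flat — minor 7th
D-flat — minor 13th

F  A  C  E-flat  D-flat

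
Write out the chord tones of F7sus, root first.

F – B♭ – C – E♭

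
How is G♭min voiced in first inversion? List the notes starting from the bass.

Bbb  Db  Gb

G♭min = Gb–Bbb–Db; first inversion → third (Bbb) lowest.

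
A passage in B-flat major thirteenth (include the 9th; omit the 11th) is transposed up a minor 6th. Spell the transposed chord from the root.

A minor 6th up from B-flat is G-flat, so the new chord is G-flat major thirteenth.
Root: G-flat
Major 3rd (3rd): B-flat
Perfect 5th (5th): D-flat
Major 7th (7th): F
Major 9th (9th): A-flat
Major 13th (13th): E-flat

G-flat – B-flat – D-flat – F – A-flat – E-flat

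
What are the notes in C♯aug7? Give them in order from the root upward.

C# E# G## B

Root C#, quality augmented seventh:
Root: C#
Major 3rd (3rd): E#
Augmented 5th (5th): G##
Minor 7th (7th): B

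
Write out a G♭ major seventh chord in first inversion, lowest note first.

Bb, Db, F, Gb

In root position, G♭ major seventh is Gb–Bb–Db–F.
First inversion puts the third (Bb) in the bass.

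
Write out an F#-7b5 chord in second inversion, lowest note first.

In root position, F#-7b5 is F#–A–C–E.
Second inversion puts the fifth (C) in the bass.

C, E, F#, A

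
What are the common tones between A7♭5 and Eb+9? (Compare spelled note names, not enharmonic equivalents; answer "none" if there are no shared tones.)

Eb  G

A7♭5: A C# Eb G
Eb+9: Eb G B Db F
Common to both → Eb, G.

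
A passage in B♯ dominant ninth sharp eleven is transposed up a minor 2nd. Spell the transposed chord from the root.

A minor 2nd up from B-sharp is C-sharp, so the new chord is C-sharp dominant ninth sharp eleven.
Root: C-sharp
Major 3rd (3rd): E-sharp
Perfect 5th (5th): G-sharp
Minor 7th (7th): B
Major 9th (9th): D-sharp
Augmented 11th (11th): F-double-sharp

C-sharp, E-sharp, G-sharp, B, D-sharp, F-double-sharp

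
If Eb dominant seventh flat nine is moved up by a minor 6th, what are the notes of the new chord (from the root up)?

C-flat  E-flat  G-flat  B-double-flat  D-double-flat

Transposed root: E-flat → C-flat (minor 6th up). So we spell C-flat dominant seventh flat nine:
root → C-flat
3rd (major 3rd) → E-flat
5th (perfect 5th) → G-flat
7th (minor 7th) → B-double-flat
9th (minor 9th) → D-double-flat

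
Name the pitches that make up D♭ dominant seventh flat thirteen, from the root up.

Db, F, Ab, Cb, Bbb

D♭ dominant seventh flat thirteen: dominant seventh flat thirteen on Db.
Root: Db
Major 3rd (3rd): F
Perfect 5th (5th): Ab
Minor 7th (7th): Cb
Minor 13th (13th): Bbb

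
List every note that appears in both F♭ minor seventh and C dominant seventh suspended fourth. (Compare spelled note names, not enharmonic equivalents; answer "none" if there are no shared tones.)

F♭ minor seventh: Fb Abb Cb Ebb
C dominant seventh suspended fourth: C F G Bb
Common to both → none.

none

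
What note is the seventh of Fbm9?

Ebb

Root of Fbm9 = Fb. The 7th is a minor 7th: Fb up a minor 7th → Ebb.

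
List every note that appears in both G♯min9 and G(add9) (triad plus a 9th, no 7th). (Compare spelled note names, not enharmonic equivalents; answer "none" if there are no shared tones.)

B

G♯min9: G# B D# F# A#
G(add9): G B D A
Common to both → B.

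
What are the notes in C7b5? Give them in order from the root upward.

Root C, quality dominant seventh flat five:
C — root
E — major 3rd
Gb — diminished 5th
Bb — minor 7th

C, E, Gb, Bb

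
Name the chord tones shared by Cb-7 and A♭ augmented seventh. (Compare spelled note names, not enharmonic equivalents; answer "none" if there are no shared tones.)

Gb

Cb-7 = Cb, Ebb, Gb, Bbb.
A♭ augmented seventh = Ab, C, E, Gb.
Shared: Gb.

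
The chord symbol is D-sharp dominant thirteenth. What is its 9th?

Root of D-sharp dominant thirteenth = D-sharp. The 9th is a major 9th: D-sharp up a major 9th → E-sharp.

E-sharp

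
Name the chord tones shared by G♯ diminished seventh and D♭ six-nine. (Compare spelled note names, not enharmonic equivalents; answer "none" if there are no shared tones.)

G♯ diminished seventh: G-sharp B D F
D♭ six-nine: D-flat F A-flat B-flat E-flat
Common to both → F.

F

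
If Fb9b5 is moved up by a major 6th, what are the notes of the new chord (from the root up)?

Transposed root: F♭ → D♭ (major 6th up). So we spell D♭ dominant ninth flat five:
Root: D♭
Major 3rd (3rd): F
Diminished 5th (5th): A𝄫
Minor 7th (7th): C♭
Major 9th (9th): E♭

D♭ – F – A𝄫 – C♭ – E♭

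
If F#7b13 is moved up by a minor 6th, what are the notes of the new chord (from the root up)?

D, F#, A, C, Bb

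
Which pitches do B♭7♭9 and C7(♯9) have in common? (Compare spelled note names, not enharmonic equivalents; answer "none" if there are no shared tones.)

B♭7♭9: B♭ D F A♭ C♭
C7(♯9): C E G B♭ D♯
Common to both → B♭.

B♭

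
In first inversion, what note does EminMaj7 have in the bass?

G

EminMaj7 in root position is E–G–B–D♯.
First inversion places the third in the bass, which is G.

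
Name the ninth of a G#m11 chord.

A#

G#m11 is built on G#; its 9th is a major 9th above the root.
A second above G uses the letter A, and the major 9th above G# is A#.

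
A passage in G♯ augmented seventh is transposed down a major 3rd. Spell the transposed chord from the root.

G♯ down a major 3rd → E. New chord: E augmented seventh.
Root: E
Major 3rd (3rd): G♯
Augmented 5th (5th): B♯
Minor 7th (7th): D

E  G♯  B♯  D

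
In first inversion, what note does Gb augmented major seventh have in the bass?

Gb augmented major seventh in root position is G-flat–B-flat–D–F.
First inversion places the third in the bass, which is B-flat.

B-flat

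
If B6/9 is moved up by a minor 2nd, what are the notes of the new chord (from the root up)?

B up a minor 2nd → C. New chord: C six-nine.
C — root
E — major 3rd
G — perfect 5th
A — major 6th
D — major 9th

C  E  G  A  D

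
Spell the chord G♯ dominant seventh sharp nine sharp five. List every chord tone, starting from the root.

G-sharp, B-sharp, D-double-sharp, F-sharp, A-double-sharp

G♯ dominant seventh sharp nine sharp five is a dominant seventh sharp nine sharp five built on G-sharp.
Root: G-sharp
Major 3rd (3rd): B-sharp
Augmented 5th (5th): D-double-sharp
Minor 7th (7th): F-sharp
Augmented 9th (9th): A-double-sharp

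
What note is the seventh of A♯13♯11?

G♯

Root of A♯13♯11 = A♯. The 7th is a minor 7th: A♯ up a minor 7th → G♯.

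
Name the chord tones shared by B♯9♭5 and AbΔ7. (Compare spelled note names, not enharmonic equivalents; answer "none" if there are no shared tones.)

none

B♯9♭5: B# D## F# A# C##
AbΔ7: Ab C Eb G
Common to both → none.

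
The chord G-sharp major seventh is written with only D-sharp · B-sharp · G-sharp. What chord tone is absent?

G-sharp major seventh = G-sharp, B-sharp, D-sharp, F-double-sharp. The voicing lacks the 7th (major 7th), F-double-sharp.

F-double-sharp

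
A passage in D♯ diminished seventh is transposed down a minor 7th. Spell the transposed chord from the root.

A minor 7th down from D# is E#, so the new chord is E# diminished seventh.
root → E#
3rd (minor 3rd) → G#
5th (diminished 5th) → B
7th (diminished 7th) → D

E# – G# – B – D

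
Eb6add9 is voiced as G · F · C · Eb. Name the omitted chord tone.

The full Eb6add9 chord is Eb, G, Bb, C, F.
Comparing with the voicing, the perfect 5th (5th) — Bb — is absent.

Bb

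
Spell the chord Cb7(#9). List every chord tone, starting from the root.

Cb7(#9): dominant seventh sharp nine on Cb.
Root: Cb
Major 3rd (3rd): Eb
Perfect 5th (5th): Gb
Minor 7th (7th): Bbb
Augmented 9th (9th): D

Cb  Eb  Gb  Bbb  D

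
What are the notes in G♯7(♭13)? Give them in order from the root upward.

G♯7(♭13) is a dominant seventh flat thirteen built on G#.
Root: G#
Major 3rd (3rd): B#
Perfect 5th (5th): D#
Minor 7th (7th): F#
Minor 13th (13th): E

G#  B#  D#  F#  E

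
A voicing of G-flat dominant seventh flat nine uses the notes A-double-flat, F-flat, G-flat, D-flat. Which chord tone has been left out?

B-flat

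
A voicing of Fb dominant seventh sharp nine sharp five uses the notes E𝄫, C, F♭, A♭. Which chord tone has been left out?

The full Fb dominant seventh sharp nine sharp five chord is F♭, A♭, C, E𝄫, G.
Comparing with the voicing, the augmented 9th (9th) — G — is absent.

G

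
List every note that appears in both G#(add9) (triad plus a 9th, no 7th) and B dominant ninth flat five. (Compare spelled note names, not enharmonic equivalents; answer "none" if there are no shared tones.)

G#(add9) = G#, B#, D#, A#.
B dominant ninth flat five = B, D#, F, A, C#.
Shared: D#.

D#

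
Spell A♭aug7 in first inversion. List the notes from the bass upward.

C  E  Gb  Ab

A♭aug7 = Ab–C–E–Gb; first inversion → third (C) lowest.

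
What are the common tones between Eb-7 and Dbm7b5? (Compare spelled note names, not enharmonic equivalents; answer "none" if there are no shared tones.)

Db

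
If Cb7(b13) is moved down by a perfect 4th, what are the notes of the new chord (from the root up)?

Cb down a perfect 4th → Gb. New chord: Gb dominant seventh flat thirteen.
Gb — root
Bb — major 3rd
Db — perfect 5th
Fb — minor 7th
Ebb — minor 13th

Gb – Bb – Db – Fb – Ebb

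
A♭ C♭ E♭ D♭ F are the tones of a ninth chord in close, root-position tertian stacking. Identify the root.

Stacking in thirds gives D♭ – F – A♭ – C♭ – E♭, so D♭ is the root — D♭ dominant ninth.

D♭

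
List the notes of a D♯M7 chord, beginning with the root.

D♯M7 is a major seventh built on D#.
Root: D#
Major 3rd (3rd): F##
Perfect 5th (5th): A#
Major 7th (7th): C##

D# – F## – A# – C##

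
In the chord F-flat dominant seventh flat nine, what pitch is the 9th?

F-flat dominant seventh flat nine is built on F-flat; its 9th is a minor 9th above the root.
A second above F uses the letter G, and the minor 9th above F-flat is G-double-flat.

G-double-flat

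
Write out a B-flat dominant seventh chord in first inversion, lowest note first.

D  F  Ab  Bb

In root position, B-flat dominant seventh is Bb–D–F–Ab.
First inversion puts the third (D) in the bass.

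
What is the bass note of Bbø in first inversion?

Db

Bbø = Bb–Db–Fb–Ab. First inversion → third in the bass = Db.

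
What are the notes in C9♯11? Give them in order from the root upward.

C, E, G, Bb, D, F#

Root C, quality dominant ninth sharp eleven:
C — root
E — major 3rd
G — perfect 5th
Bb — minor 7th
D — major 9th
F# — augmented 11th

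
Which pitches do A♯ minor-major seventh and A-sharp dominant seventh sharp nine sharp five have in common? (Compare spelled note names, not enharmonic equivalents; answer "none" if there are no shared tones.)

A♯ minor-major seventh = A-sharp, C-sharp, E-sharp, G-double-sharp.
A-sharp dominant seventh sharp nine sharp five = A-sharp, C-double-sharp, E-double-sharp, G-sharp, B-double-sharp.
Shared: A-sharp.

A-sharp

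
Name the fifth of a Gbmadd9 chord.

Gbmadd9 is built on G♭; its 5th is a perfect 5th above the root.
A fifth above G uses the letter D, and the perfect 5th above G♭ is D♭.

D♭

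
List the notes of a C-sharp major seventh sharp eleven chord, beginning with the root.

C-sharp, E-sharp, G-sharp, B-sharp, F-double-sharp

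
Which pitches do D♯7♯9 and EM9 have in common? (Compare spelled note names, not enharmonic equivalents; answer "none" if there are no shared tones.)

D#

D♯7♯9 = D#, F##, A#, C#, E##.
EM9 = E, G#, B, D#, F#.
Shared: D#.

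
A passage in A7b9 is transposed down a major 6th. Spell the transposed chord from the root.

Transposed root: A → C (major 6th down). So we spell C dominant seventh flat nine:
- root: C
- major 3rd: E
- perfect 5th: G
- minor 7th: Bb
- minor 9th: Db

C, E, G, Bb, Db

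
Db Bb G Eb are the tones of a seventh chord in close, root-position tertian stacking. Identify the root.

Eb

Stacking in thirds gives Eb – G – Bb – Db, so Eb is the root — Eb dominant seventh.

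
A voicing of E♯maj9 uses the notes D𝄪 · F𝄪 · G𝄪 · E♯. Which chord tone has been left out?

B♯

The full E♯maj9 chord is E♯, G𝄪, B♯, D𝄪, F𝄪.
Comparing with the voicing, the perfect 5th (5th) — B♯ — is absent.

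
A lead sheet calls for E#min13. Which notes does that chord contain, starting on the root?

E# – G# – B# – D# – F## – A# – C##

E#min13: minor thirteenth on E#.
root → E#
3rd (minor 3rd) → G#
5th (perfect 5th) → B#
7th (minor 7th) → D#
9th (major 9th) → F##
11th (perfect 11th) → A#
13th (major 13th) → C##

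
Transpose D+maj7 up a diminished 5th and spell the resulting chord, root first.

Ab C E G

D up a diminished 5th → Ab. New chord: Ab augmented major seventh.
Root: Ab
Major 3rd (3rd): C
Augmented 5th (5th): E
Major 7th (7th): G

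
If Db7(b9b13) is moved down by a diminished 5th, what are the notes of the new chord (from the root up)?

A diminished 5th down from Db is G, so the new chord is G dominant seventh flat nine flat thirteen.
Root: G
Major 3rd (3rd): B
Perfect 5th (5th): D
Minor 7th (7th): F
Minor 9th (9th): Ab
Minor 13th (13th): Eb

G – B – D – F – Ab – Eb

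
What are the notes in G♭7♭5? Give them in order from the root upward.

Gb  Bb  Dbb  Fb

G♭7♭5 is a dominant seventh flat five built on Gb.
Root: Gb
Major 3rd (3rd): Bb
Diminished 5th (5th): Dbb
Minor 7th (7th): Fb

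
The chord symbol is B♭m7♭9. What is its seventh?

Root of B♭m7♭9 = B♭. The 7th is a minor 7th: B♭ up a minor 7th → A♭.

A♭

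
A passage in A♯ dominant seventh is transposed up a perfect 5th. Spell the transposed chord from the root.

E♯, G𝄪, B♯, D♯

A perfect 5th up from A♯ is E♯, so the new chord is E♯ dominant seventh.
root → E♯
3rd (major 3rd) → G𝄪
5th (perfect 5th) → B♯
7th (minor 7th) → D♯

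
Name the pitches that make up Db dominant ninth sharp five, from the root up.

Root D♭, quality dominant ninth sharp five:
- root: D♭
- major 3rd: F
- augmented 5th: A
- minor 7th: C♭
- major 9th: E♭

D♭, F, A, C♭, E♭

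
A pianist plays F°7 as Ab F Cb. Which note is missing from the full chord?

Ebb

F°7 = F, Ab, Cb, Ebb. The voicing lacks the 7th (diminished 7th), Ebb.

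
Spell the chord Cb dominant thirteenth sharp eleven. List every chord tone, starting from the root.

Cb dominant thirteenth sharp eleven is a dominant thirteenth sharp eleven built on Cb.
Cb — root
Eb — major 3rd
Gb — perfect 5th
Bbb — minor 7th
Db — major 9th
F — augmented 11th
Ab — major 13th

Cb  Eb  Gb  Bbb  Db  F  Ab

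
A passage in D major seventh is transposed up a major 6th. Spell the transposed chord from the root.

A major 6th up from D is B, so the new chord is B major seventh.
- root: B
- major 3rd: D-sharp
- perfect 5th: F-sharp
- major 7th: A-sharp

B, D-sharp, F-sharp, A-sharp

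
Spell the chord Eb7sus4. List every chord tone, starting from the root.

Eb7sus4 is a dominant seventh suspended fourth built on Eb.
root → Eb
4th (perfect 4th) → Ab
5th (perfect 5th) → Bb
7th (minor 7th) → Db

Eb – Ab – Bb – Db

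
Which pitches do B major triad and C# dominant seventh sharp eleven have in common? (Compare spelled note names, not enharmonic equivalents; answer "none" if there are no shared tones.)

B major triad: B D♯ F♯
C# dominant seventh sharp eleven: C♯ E♯ G♯ B F𝄪
Common to both → B.

B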